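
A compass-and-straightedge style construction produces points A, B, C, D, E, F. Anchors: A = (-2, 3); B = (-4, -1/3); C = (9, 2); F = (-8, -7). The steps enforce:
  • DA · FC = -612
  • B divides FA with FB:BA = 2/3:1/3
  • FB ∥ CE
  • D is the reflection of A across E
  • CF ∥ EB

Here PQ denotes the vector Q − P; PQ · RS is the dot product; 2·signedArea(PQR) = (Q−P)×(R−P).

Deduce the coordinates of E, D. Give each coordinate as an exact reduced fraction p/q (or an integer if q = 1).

D = (28, 43/3)
E = (13, 26/3)

1. E_x = 13  [CF ∥ EB ∩ FB ∥ CE]
2. E_y = 26/3  [CF ∥ EB ∩ FB ∥ CE]
   → E = (13, 26/3)
3. D_x = 28  [D is the reflection of A across E]
4. D_y = 43/3  [D is the reflection of A across E]
   → D = (28, 43/3)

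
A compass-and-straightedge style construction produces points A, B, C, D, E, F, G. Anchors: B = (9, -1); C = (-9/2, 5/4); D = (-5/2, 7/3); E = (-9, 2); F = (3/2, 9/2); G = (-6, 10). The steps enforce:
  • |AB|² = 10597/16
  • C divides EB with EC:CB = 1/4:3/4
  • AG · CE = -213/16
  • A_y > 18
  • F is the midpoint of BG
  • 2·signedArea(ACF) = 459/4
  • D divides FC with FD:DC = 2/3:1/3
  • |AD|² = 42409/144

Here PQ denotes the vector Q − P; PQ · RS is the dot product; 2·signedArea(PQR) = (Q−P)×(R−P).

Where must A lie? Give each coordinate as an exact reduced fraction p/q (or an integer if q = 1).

1. A_x = -15/2  [AG · CE = -213/16 ∩ 2·signedArea(ACF) = 459/4]
2. A_y = 75/4  [AG · CE = -213/16 ∩ 2·signedArea(ACF) = 459/4]
   → A = (-15/2, 75/4)

A = (-15/2, 75/4)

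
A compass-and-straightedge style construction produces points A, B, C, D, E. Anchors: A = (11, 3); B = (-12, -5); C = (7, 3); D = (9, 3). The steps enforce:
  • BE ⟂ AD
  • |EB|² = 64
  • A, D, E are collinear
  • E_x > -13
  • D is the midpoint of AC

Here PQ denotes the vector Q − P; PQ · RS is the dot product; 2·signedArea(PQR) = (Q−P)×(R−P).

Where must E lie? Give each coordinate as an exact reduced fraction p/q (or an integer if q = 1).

1. E_x = -12  [A, D, E are collinear ∩ BE ⟂ AD]
2. E_y = 3  [A, D, E are collinear ∩ BE ⟂ AD]
   → E = (-12, 3)

E = (-12, 3)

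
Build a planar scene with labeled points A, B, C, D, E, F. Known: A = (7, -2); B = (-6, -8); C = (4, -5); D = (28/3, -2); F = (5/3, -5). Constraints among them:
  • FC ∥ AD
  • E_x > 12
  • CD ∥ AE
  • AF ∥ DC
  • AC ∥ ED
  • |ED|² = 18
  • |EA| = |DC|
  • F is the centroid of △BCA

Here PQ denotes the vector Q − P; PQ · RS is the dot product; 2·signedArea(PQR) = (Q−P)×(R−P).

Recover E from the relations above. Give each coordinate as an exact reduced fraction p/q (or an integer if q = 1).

1. E_x = 37/3  [AC ∥ ED ∩ CD ∥ AE]
2. E_y = 1  [AC ∥ ED ∩ CD ∥ AE]
   → E = (37/3, 1)

E = (37/3, 1)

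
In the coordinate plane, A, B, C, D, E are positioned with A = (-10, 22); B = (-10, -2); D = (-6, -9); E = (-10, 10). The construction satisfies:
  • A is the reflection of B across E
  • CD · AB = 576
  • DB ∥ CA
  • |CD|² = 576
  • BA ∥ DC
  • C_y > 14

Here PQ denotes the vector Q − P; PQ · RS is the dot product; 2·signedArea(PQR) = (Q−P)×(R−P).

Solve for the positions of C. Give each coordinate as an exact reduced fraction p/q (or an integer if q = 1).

1. C_x = -6  [DB ∥ CA ∩ BA ∥ DC]
2. C_y = 15  [DB ∥ CA ∩ BA ∥ DC]
   → C = (-6, 15)

C = (-6, 15)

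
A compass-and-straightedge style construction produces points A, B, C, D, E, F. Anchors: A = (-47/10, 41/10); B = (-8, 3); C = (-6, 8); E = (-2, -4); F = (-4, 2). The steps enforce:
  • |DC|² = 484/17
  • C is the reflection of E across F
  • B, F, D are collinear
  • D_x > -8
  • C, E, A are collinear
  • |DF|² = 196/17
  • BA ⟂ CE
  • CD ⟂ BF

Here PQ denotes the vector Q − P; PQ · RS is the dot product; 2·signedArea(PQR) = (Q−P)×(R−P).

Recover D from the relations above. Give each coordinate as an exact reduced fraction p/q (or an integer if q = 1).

1. D_x = -124/17  [B, F, D are collinear ∩ CD ⟂ BF]
2. D_y = 48/17  [B, F, D are collinear ∩ CD ⟂ BF]
   → D = (-124/17, 48/17)

D = (-124/17, 48/17)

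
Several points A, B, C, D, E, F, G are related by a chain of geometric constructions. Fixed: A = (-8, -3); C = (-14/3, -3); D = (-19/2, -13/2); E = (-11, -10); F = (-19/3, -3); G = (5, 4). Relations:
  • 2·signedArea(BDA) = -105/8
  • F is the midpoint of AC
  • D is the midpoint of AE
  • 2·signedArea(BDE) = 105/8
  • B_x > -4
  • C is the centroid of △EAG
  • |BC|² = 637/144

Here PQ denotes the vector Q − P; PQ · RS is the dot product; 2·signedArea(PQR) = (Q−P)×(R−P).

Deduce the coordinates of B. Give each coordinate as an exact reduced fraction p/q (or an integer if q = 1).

B = (-7/2, -5/4)

1. B_x = -7/2  [line 7/2·x + -3/2·y + 83/8 = 0 ∩ |BC|² = 637/144]
2. B_y = -5/4  [line 7/2·x + -3/2·y + 83/8 = 0 ∩ |BC|² = 637/144]
   → B = (-7/2, -5/4)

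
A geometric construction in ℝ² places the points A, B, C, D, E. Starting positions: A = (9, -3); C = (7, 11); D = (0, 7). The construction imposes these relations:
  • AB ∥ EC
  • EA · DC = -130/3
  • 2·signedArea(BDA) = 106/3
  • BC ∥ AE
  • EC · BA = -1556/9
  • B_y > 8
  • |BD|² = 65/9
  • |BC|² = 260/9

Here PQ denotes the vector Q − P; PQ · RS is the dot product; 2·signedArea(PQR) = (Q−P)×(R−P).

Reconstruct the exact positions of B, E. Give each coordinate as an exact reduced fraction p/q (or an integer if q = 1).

B = (7/3, 25/3)
E = (41/3, -1/3)

1. B_x = 7/3  [line 10·x + 9·y + -295/3 = 0 ∩ |BC|² = 260/9]
2. B_y = 25/3  [line 10·x + 9·y + -295/3 = 0 ∩ |BC|² = 260/9]
   → B = (7/3, 25/3)
3. E_x = 41/3  [AB ∥ EC ∩ BC ∥ AE]
4. E_y = -1/3  [AB ∥ EC ∩ BC ∥ AE]
   → E = (41/3, -1/3)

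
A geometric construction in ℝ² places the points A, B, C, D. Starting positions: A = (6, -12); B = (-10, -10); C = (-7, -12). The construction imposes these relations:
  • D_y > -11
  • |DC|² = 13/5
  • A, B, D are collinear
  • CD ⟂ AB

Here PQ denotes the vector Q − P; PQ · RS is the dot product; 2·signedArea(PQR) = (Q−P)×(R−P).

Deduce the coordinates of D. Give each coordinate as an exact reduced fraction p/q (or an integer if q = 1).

1. D_x = -34/5  [A, B, D are collinear ∩ CD ⟂ AB]
2. D_y = -52/5  [A, B, D are collinear ∩ CD ⟂ AB]
   → D = (-34/5, -52/5)

D = (-34/5, -52/5)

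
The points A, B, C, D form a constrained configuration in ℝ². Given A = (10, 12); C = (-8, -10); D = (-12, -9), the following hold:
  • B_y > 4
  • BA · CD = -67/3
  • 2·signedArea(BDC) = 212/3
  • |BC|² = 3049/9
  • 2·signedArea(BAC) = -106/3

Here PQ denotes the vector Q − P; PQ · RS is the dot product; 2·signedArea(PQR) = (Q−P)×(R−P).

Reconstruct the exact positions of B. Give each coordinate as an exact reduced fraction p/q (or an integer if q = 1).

B = (8/3, 5)

1. B_x = 8/3  [2·signedArea(BDC) = 212/3 ∩ BA · CD = -67/3]
2. B_y = 5  [2·signedArea(BDC) = 212/3 ∩ BA · CD = -67/3]
   → B = (8/3, 5)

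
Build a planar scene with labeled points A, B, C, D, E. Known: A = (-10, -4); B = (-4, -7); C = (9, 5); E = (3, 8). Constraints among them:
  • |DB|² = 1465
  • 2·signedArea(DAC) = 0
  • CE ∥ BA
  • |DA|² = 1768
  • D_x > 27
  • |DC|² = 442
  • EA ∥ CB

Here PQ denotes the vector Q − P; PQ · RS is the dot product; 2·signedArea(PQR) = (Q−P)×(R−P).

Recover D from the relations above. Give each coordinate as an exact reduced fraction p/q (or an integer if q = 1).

1. D_x = 28  [line -9·x + 19·y + -14 = 0 ∩ |DB|² = 1465]
2. D_y = 14  [line -9·x + 19·y + -14 = 0 ∩ |DB|² = 1465]
   → D = (28, 14)

D = (28, 14)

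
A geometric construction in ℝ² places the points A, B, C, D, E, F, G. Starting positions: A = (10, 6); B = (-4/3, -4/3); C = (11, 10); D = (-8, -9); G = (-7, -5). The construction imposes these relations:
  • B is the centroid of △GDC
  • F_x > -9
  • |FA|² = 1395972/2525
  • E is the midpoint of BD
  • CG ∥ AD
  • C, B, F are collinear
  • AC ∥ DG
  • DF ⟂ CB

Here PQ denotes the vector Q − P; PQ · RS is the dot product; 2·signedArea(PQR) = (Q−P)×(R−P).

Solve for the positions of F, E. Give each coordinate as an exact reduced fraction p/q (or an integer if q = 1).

E = (-14/3, -31/6)
F = (-22138/2525, -20616/2525)

1. F_x = -22138/2525  [C, B, F are collinear ∩ DF ⟂ CB]
2. F_y = -20616/2525  [C, B, F are collinear ∩ DF ⟂ CB]
   → F = (-22138/2525, -20616/2525)
3. E_x = -14/3  [E is the midpoint of BD]
4. E_y = -31/6  [E is the midpoint of BD]
   → E = (-14/3, -31/6)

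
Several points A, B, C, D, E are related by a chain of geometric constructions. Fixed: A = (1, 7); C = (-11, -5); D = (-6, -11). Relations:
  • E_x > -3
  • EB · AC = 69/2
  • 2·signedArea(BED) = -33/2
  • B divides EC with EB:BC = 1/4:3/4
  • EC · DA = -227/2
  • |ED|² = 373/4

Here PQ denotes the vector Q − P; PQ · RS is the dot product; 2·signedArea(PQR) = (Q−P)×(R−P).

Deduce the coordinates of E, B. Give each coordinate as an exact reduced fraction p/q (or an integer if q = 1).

1. E_x = -5/2  [line -7·x + -18·y + -107/2 = 0 ∩ |ED|² = 373/4]
2. E_y = -2  [line -7·x + -18·y + -107/2 = 0 ∩ |ED|² = 373/4]
   → E = (-5/2, -2)
3. B_x = -37/8  [EB · AC = 69/2 ∩ B divides EC with EB:BC = 1/4:3/4]
4. B_y = -11/4  [EB · AC = 69/2 ∩ B divides EC with EB:BC = 1/4:3/4]
   → B = (-37/8, -11/4)

B = (-37/8, -11/4)
E = (-5/2, -2)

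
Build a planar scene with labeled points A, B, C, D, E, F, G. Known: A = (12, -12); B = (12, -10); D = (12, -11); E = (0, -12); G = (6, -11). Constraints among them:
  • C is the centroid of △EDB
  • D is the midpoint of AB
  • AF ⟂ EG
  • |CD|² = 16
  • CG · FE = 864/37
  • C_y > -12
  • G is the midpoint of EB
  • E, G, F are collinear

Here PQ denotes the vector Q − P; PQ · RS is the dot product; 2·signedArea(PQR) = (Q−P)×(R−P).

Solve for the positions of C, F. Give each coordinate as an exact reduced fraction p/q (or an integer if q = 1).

C = (8, -11)
F = (432/37, -372/37)

1. C_x = 8  [C is the centroid of △EDB]
2. C_y = -11  [C is the centroid of △EDB]
   → C = (8, -11)
3. F_x = 432/37  [E, G, F are collinear ∩ AF ⟂ EG]
4. F_y = -372/37  [E, G, F are collinear ∩ AF ⟂ EG]
   → F = (432/37, -372/37)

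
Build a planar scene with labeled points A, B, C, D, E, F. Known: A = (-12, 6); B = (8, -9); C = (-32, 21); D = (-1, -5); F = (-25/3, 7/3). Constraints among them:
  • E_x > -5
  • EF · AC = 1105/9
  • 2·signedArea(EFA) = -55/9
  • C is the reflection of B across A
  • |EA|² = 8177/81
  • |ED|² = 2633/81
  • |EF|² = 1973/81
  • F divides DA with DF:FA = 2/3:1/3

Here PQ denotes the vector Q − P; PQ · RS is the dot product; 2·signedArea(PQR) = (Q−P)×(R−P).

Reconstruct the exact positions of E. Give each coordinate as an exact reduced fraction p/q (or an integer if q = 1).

1. E_x = -37/9  [EF · AC = 1105/9 ∩ 2·signedArea(EFA) = -55/9]
2. E_y = -2/9  [EF · AC = 1105/9 ∩ 2·signedArea(EFA) = -55/9]
   → E = (-37/9, -2/9)

E = (-37/9, -2/9)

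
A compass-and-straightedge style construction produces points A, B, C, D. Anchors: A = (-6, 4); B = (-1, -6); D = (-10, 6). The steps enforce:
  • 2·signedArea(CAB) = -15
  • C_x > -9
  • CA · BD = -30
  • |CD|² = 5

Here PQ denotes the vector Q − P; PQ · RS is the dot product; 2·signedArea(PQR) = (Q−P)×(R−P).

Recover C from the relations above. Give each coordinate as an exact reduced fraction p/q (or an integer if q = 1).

C = (-8, 5)

1. C_x = -8  [CA · BD = -30 ∩ 2·signedArea(CAB) = -15]
2. C_y = 5  [CA · BD = -30 ∩ 2·signedArea(CAB) = -15]
   → C = (-8, 5)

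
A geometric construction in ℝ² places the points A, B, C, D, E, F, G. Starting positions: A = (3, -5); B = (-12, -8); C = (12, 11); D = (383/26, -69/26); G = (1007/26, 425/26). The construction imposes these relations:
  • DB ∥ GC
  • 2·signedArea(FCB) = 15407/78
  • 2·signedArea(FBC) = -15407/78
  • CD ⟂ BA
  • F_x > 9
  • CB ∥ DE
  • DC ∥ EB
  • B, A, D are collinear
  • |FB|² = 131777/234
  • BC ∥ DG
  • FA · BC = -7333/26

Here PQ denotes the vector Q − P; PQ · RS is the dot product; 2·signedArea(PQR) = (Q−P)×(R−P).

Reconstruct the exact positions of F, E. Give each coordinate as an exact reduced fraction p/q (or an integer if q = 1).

1. F_x = 773/78  [2·signedArea(FBC) = -15407/78 ∩ FA · BC = -7333/26]
2. F_y = 29/26  [2·signedArea(FBC) = -15407/78 ∩ FA · BC = -7333/26]
   → F = (773/78, 29/26)
3. E_x = -241/26  [DC ∥ EB ∩ CB ∥ DE]
4. E_y = -563/26  [DC ∥ EB ∩ CB ∥ DE]
   → E = (-241/26, -563/26)

E = (-241/26, -563/26)
F = (773/78, 29/26)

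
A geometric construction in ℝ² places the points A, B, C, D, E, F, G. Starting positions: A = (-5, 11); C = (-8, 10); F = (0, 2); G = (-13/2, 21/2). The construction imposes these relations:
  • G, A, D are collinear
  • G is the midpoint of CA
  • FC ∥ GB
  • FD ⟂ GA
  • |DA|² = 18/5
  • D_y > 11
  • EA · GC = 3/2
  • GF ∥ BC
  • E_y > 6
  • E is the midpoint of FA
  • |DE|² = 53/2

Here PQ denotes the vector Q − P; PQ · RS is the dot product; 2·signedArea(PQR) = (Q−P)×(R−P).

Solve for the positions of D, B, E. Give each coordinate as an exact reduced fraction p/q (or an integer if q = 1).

1. D_x = -16/5  [G, A, D are collinear ∩ FD ⟂ GA]
2. D_y = 58/5  [G, A, D are collinear ∩ FD ⟂ GA]
   → D = (-16/5, 58/5)
3. B_x = -29/2  [GF ∥ BC ∩ FC ∥ GB]
4. B_y = 37/2  [GF ∥ BC ∩ FC ∥ GB]
   → B = (-29/2, 37/2)
5. E_x = -5/2  [E is the midpoint of FA]
6. E_y = 13/2  [E is the midpoint of FA]
   → E = (-5/2, 13/2)

B = (-29/2, 37/2)
D = (-16/5, 58/5)
E = (-5/2, 13/2)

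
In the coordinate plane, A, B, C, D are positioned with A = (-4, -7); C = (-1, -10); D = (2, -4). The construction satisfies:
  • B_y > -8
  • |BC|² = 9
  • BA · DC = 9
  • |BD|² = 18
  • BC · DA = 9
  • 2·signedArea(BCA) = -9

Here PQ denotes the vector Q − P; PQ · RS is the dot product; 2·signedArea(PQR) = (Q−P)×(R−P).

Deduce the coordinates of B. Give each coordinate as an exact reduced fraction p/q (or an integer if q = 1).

1. B_x = -1  [2·signedArea(BCA) = -9 ∩ BA · DC = 9]
2. B_y = -7  [2·signedArea(BCA) = -9 ∩ BA · DC = 9]
   → B = (-1, -7)

B = (-1, -7)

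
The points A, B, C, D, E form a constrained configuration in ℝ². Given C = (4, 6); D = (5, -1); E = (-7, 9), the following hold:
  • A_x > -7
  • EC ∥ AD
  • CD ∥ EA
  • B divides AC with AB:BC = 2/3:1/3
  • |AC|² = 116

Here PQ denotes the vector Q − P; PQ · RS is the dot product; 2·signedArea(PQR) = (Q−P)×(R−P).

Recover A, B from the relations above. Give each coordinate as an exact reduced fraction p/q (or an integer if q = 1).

1. A_x = -6  [EC ∥ AD ∩ CD ∥ EA]
2. A_y = 2  [EC ∥ AD ∩ CD ∥ EA]
   → A = (-6, 2)
3. B_x = 2/3  [B divides AC with AB:BC = 2/3:1/3]
4. B_y = 14/3  [B divides AC with AB:BC = 2/3:1/3]
   → B = (2/3, 14/3)

A = (-6, 2)
B = (2/3, 14/3)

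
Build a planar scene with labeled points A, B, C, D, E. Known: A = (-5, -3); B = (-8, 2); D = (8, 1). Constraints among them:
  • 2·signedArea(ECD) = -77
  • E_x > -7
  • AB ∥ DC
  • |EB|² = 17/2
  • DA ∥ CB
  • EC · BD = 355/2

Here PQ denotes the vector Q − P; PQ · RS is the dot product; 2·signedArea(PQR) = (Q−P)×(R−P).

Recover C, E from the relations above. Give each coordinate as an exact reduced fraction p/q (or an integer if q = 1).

1. C_x = 5  [DA ∥ CB ∩ AB ∥ DC]
2. C_y = 6  [DA ∥ CB ∩ AB ∥ DC]
   → C = (5, 6)
3. E_x = -13/2  [EC · BD = 355/2 ∩ 2·signedArea(ECD) = -77]
4. E_y = -1/2  [EC · BD = 355/2 ∩ 2·signedArea(ECD) = -77]
   → E = (-13/2, -1/2)

C = (5, 6)
E = (-13/2, -1/2)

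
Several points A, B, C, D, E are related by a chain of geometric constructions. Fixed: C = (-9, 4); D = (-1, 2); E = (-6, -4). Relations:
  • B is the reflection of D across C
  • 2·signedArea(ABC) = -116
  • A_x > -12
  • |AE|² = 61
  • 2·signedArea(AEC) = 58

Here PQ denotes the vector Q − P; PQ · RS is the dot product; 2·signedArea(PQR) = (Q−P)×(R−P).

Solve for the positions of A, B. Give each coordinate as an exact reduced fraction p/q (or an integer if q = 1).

A = (-11, -10)
B = (-17, 6)

1. A_x = -11  [line -8·x + -3·y + -118 = 0 ∩ |AE|² = 61]
2. A_y = -10  [line -8·x + -3·y + -118 = 0 ∩ |AE|² = 61]
   → A = (-11, -10)
3. B_x = -17  [2·signedArea(ABC) = -116 ∩ B is the reflection of D across C]
4. B_y = 6  [2·signedArea(ABC) = -116 ∩ B is the reflection of D across C]
   → B = (-17, 6)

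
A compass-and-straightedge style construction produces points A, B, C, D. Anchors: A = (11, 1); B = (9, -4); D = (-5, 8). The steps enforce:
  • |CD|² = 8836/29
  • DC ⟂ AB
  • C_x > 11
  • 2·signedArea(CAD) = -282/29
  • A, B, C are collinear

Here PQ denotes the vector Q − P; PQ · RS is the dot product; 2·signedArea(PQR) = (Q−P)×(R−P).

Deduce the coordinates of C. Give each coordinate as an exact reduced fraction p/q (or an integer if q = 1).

C = (325/29, 44/29)

1. C_x = 325/29  [A, B, C are collinear ∩ DC ⟂ AB]
2. C_y = 44/29  [A, B, C are collinear ∩ DC ⟂ AB]
   → C = (325/29, 44/29)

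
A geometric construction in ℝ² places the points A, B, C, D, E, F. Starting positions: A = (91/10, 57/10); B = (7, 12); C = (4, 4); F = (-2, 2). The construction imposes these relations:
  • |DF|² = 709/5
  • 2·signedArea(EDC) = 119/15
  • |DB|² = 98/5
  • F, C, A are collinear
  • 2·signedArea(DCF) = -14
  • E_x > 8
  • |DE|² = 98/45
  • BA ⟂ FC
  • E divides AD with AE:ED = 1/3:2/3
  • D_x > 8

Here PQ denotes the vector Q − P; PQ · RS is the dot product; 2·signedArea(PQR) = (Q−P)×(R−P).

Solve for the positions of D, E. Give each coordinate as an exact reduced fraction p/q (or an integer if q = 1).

1. D_x = 42/5  [line 2·x + -6·y + 30 = 0 ∩ |DB|² = 98/5]
2. D_y = 39/5  [line 2·x + -6·y + 30 = 0 ∩ |DB|² = 98/5]
   → D = (42/5, 39/5)
3. E_x = 133/15  [E divides AD with AE:ED = 1/3:2/3]
4. E_y = 32/5  [E divides AD with AE:ED = 1/3:2/3]
   → E = (133/15, 32/5)

D = (42/5, 39/5)
E = (133/15, 32/5)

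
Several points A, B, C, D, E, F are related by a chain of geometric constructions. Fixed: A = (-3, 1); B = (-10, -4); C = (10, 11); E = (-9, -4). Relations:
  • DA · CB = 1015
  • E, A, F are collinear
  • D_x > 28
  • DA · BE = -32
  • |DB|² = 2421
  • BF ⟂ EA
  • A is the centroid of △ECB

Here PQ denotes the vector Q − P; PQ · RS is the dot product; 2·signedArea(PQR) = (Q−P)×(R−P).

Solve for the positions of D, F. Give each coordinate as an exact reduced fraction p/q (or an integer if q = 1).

D = (29, 26)
F = (-585/61, -274/61)

1. D_x = 29  [DA · BE = -32 ∩ DA · CB = 1015]
2. D_y = 26  [DA · BE = -32 ∩ DA · CB = 1015]
   → D = (29, 26)
3. F_x = -585/61  [E, A, F are collinear ∩ BF ⟂ EA]
4. F_y = -274/61  [E, A, F are collinear ∩ BF ⟂ EA]
   → F = (-585/61, -274/61)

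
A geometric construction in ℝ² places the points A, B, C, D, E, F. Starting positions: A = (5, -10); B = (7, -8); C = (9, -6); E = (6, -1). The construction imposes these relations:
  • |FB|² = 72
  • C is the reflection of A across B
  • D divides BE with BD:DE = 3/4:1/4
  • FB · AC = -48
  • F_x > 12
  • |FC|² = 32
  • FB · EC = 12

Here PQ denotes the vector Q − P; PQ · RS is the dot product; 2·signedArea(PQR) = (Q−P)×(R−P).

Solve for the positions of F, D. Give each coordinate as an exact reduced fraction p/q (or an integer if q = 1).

1. F_x = 13  [FB · AC = -48 ∩ FB · EC = 12]
2. F_y = -2  [FB · AC = -48 ∩ FB · EC = 12]
   → F = (13, -2)
3. D_x = 25/4  [D divides BE with BD:DE = 3/4:1/4]
4. D_y = -11/4  [D divides BE with BD:DE = 3/4:1/4]
   → D = (25/4, -11/4)

D = (25/4, -11/4)
F = (13, -2)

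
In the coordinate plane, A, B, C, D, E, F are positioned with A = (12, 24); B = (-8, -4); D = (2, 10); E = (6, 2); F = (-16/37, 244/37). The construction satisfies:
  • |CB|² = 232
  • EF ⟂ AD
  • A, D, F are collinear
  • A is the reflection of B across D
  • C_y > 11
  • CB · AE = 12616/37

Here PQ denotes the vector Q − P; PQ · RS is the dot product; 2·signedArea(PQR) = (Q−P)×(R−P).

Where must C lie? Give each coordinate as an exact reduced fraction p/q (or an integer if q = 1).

C = (-254/37, 414/37)

1. C_x = -254/37  [line 6·x + 22·y + -7584/37 = 0 ∩ |CB|² = 232]
2. C_y = 414/37  [line 6·x + 22·y + -7584/37 = 0 ∩ |CB|² = 232]
   → C = (-254/37, 414/37)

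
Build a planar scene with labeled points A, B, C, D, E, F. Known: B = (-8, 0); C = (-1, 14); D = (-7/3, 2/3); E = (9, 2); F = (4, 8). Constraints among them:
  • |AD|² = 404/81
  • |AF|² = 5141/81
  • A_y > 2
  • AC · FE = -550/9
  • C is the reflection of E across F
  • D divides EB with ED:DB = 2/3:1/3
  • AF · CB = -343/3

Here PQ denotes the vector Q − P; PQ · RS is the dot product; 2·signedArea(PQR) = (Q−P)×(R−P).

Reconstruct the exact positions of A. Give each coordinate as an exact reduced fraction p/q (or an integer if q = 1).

A = (-19/9, 26/9)

1. A_x = -19/9  [AC · FE = -550/9 ∩ AF · CB = -343/3]
2. A_y = 26/9  [AC · FE = -550/9 ∩ AF · CB = -343/3]
   → A = (-19/9, 26/9)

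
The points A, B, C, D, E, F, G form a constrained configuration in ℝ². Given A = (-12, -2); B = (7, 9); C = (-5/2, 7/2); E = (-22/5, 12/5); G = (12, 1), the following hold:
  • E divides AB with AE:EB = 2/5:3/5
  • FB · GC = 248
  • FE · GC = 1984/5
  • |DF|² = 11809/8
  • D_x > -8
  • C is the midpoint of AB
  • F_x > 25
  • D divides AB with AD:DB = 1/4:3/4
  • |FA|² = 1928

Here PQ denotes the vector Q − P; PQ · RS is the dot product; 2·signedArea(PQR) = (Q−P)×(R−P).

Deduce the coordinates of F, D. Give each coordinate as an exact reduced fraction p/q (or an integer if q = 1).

D = (-29/4, 3/4)
F = (26, 20)

1. F_x = 26  [line 29/2·x + -5/2·y + -327 = 0 ∩ |FA|² = 1928]
2. F_y = 20  [line 29/2·x + -5/2·y + -327 = 0 ∩ |FA|² = 1928]
   → F = (26, 20)
3. D_x = -29/4  [D divides AB with AD:DB = 1/4:3/4]
4. D_y = 3/4  [D divides AB with AD:DB = 1/4:3/4]
   → D = (-29/4, 3/4)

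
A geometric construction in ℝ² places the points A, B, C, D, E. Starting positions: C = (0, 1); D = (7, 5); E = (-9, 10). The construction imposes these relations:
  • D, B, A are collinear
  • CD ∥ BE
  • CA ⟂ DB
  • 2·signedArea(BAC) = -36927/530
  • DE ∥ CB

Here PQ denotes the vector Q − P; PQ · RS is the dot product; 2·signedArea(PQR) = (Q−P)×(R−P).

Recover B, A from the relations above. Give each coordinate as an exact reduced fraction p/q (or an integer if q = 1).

A = (99/530, 2807/530)
B = (-16, 6)

1. B_x = -16  [CD ∥ BE ∩ DE ∥ CB]
2. B_y = 6  [CD ∥ BE ∩ DE ∥ CB]
   → B = (-16, 6)
3. A_x = 99/530  [D, B, A are collinear ∩ CA ⟂ DB]
4. A_y = 2807/530  [D, B, A are collinear ∩ CA ⟂ DB]
   → A = (99/530, 2807/530)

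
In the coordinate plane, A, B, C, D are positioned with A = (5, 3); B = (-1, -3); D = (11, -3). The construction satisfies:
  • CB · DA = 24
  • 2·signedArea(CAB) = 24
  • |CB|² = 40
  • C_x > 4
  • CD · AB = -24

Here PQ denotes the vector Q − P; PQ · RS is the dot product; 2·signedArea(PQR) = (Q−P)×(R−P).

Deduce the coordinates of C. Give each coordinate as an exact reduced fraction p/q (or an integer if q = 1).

C = (5, -1)

1. C_x = 5  [CB · DA = 24 ∩ CD · AB = -24]
2. C_y = -1  [CB · DA = 24 ∩ CD · AB = -24]
   → C = (5, -1)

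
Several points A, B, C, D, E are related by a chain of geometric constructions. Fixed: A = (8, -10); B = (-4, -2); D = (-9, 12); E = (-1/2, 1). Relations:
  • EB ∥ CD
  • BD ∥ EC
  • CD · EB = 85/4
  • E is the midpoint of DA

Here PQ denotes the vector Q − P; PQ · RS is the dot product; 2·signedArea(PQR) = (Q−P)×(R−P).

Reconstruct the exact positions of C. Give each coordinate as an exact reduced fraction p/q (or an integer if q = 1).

1. C_x = -11/2  [EB ∥ CD ∩ BD ∥ EC]
2. C_y = 15  [EB ∥ CD ∩ BD ∥ EC]
   → C = (-11/2, 15)

C = (-11/2, 15)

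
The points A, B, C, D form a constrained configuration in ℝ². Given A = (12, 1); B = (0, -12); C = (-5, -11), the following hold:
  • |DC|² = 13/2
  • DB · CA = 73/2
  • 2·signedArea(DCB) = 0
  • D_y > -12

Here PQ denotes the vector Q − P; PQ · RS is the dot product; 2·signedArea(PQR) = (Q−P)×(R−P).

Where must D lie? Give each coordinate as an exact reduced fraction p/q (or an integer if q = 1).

1. D_x = -5/2  [2·signedArea(DCB) = 0 ∩ DB · CA = 73/2]
2. D_y = -23/2  [2·signedArea(DCB) = 0 ∩ DB · CA = 73/2]
   → D = (-5/2, -23/2)

D = (-5/2, -23/2)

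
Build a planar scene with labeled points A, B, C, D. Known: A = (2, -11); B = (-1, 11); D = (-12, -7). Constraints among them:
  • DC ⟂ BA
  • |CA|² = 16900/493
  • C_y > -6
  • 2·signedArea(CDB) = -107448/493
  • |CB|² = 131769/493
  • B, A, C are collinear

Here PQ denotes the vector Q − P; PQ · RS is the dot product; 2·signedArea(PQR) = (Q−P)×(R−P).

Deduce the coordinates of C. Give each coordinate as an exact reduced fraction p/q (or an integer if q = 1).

C = (596/493, -2563/493)

1. C_x = 596/493  [B, A, C are collinear ∩ DC ⟂ BA]
2. C_y = -2563/493  [B, A, C are collinear ∩ DC ⟂ BA]
   → C = (596/493, -2563/493)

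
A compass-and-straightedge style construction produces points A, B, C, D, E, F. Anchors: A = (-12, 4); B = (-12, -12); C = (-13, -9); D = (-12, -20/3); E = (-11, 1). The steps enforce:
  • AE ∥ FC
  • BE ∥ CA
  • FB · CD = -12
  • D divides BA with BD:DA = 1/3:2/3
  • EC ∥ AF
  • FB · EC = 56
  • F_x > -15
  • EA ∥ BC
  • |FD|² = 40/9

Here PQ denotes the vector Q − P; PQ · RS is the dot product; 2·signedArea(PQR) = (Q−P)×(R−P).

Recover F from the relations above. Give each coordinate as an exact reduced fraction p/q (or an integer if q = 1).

1. F_x = -14  [AE ∥ FC ∩ EC ∥ AF]
2. F_y = -6  [AE ∥ FC ∩ EC ∥ AF]
   → F = (-14, -6)

F = (-14, -6)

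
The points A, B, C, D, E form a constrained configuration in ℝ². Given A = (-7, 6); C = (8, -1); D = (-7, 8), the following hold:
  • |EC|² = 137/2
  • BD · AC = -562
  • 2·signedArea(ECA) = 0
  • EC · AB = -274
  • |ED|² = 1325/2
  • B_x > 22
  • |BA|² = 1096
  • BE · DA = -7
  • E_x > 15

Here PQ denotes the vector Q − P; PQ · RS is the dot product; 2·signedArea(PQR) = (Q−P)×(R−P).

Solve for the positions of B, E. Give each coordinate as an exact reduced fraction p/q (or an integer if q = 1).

B = (23, -8)
E = (31/2, -9/2)

1. B_x = 23  [line -15·x + 7·y + 401 = 0 ∩ |BA|² = 1096]
2. B_y = -8  [line -15·x + 7·y + 401 = 0 ∩ |BA|² = 1096]
   → B = (23, -8)
3. E_x = 31/2  [BE · DA = -7 ∩ 2·signedArea(ECA) = 0]
4. E_y = -9/2  [BE · DA = -7 ∩ 2·signedArea(ECA) = 0]
   → E = (31/2, -9/2)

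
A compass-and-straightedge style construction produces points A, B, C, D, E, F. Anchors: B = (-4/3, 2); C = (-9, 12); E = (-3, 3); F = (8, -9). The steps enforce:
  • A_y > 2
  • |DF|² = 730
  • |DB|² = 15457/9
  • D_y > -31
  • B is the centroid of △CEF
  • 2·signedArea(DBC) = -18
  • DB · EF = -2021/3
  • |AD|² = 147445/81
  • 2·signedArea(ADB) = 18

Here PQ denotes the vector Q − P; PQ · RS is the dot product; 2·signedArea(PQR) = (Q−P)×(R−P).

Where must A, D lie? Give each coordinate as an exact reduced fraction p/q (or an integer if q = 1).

1. D_x = 25  [2·signedArea(DBC) = -18 ∩ DB · EF = -2021/3]
2. D_y = -30  [2·signedArea(DBC) = -18 ∩ DB · EF = -2021/3]
   → D = (25, -30)
3. A_x = -22/9  [line -32·x + -79/3·y + -8 = 0 ∩ |AD|² = 147445/81]
4. A_y = 8/3  [line -32·x + -79/3·y + -8 = 0 ∩ |AD|² = 147445/81]
   → A = (-22/9, 8/3)

A = (-22/9, 8/3)
D = (25, -30)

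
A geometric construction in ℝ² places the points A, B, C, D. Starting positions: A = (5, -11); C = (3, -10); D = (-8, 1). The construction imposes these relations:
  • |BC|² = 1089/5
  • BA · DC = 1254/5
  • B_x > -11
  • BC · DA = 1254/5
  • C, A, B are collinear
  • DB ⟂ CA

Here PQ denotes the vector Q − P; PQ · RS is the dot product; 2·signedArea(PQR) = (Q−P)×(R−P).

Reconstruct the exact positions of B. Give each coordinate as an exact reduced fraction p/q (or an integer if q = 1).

1. B_x = -51/5  [C, A, B are collinear ∩ DB ⟂ CA]
2. B_y = -17/5  [C, A, B are collinear ∩ DB ⟂ CA]
   → B = (-51/5, -17/5)

B = (-51/5, -17/5)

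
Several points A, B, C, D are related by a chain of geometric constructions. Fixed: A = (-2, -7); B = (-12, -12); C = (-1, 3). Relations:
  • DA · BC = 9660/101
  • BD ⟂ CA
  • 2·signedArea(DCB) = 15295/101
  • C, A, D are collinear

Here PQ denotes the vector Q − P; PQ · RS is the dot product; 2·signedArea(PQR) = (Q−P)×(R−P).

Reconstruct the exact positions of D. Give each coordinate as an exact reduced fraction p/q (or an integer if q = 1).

1. D_x = -262/101  [C, A, D are collinear ∩ BD ⟂ CA]
2. D_y = -1307/101  [C, A, D are collinear ∩ BD ⟂ CA]
   → D = (-262/101, -1307/101)

D = (-262/101, -1307/101)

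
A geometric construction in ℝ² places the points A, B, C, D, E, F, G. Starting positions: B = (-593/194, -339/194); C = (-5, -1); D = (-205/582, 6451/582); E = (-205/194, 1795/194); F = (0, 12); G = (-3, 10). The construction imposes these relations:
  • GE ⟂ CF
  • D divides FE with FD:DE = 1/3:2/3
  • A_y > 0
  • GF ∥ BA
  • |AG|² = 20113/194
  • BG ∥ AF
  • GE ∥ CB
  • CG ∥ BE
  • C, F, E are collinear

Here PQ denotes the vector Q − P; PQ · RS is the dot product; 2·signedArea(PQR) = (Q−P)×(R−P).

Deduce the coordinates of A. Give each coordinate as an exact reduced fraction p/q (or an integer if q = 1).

A = (-11/194, 49/194)

1. A_x = -11/194  [BG ∥ AF ∩ GF ∥ BA]
2. A_y = 49/194  [BG ∥ AF ∩ GF ∥ BA]
   → A = (-11/194, 49/194)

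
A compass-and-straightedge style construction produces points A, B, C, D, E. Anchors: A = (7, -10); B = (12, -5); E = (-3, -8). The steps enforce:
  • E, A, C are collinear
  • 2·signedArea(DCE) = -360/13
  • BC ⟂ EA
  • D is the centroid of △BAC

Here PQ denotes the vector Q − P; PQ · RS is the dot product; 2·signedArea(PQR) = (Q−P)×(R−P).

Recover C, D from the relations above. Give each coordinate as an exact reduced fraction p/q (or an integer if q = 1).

C = (141/13, -140/13)
D = (388/39, -335/39)

1. C_x = 141/13  [E, A, C are collinear ∩ BC ⟂ EA]
2. C_y = -140/13  [E, A, C are collinear ∩ BC ⟂ EA]
   → C = (141/13, -140/13)
3. D_x = 388/39  [D is the centroid of △BAC]
4. D_y = -335/39  [D is the centroid of △BAC]
   → D = (388/39, -335/39)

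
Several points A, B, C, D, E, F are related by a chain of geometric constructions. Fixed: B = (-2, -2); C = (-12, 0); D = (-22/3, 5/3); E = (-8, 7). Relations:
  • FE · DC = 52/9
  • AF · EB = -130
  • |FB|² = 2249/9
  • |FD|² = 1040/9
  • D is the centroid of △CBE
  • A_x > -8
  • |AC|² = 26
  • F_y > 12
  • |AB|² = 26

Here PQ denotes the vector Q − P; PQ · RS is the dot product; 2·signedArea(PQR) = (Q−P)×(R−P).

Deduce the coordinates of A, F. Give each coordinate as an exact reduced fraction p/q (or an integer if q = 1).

1. F_x = -26/3  [line 14/3·x + 5/3·y + 179/9 = 0 ∩ |FD|² = 1040/9]
2. F_y = 37/3  [line 14/3·x + 5/3·y + 179/9 = 0 ∩ |FD|² = 1040/9]
   → F = (-26/3, 37/3)
3. A_x = -7  [line -6·x + 9·y + -33 = 0 ∩ |AC|² = 26]
4. A_y = -1  [line -6·x + 9·y + -33 = 0 ∩ |AC|² = 26]
   → A = (-7, -1)

A = (-7, -1)
F = (-26/3, 37/3)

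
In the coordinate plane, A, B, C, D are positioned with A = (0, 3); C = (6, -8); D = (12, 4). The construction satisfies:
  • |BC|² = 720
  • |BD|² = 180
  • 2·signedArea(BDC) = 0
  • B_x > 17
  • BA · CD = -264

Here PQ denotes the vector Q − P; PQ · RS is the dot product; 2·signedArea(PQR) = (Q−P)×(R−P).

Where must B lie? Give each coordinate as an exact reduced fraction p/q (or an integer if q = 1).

1. B_x = 18  [2·signedArea(BDC) = 0 ∩ BA · CD = -264]
2. B_y = 16  [2·signedArea(BDC) = 0 ∩ BA · CD = -264]
   → B = (18, 16)

B = (18, 16)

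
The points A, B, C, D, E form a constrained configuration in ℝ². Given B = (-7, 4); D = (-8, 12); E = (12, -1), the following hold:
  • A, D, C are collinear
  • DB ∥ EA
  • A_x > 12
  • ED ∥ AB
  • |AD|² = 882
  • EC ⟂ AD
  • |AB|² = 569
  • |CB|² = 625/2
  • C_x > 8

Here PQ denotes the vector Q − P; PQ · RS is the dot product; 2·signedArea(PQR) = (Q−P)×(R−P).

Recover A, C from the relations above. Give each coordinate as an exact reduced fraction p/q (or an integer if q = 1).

A = (13, -9)
C = (17/2, -9/2)

1. A_x = 13  [ED ∥ AB ∩ DB ∥ EA]
2. A_y = -9  [ED ∥ AB ∩ DB ∥ EA]
   → A = (13, -9)
3. C_x = 17/2  [A, D, C are collinear ∩ EC ⟂ AD]
4. C_y = -9/2  [A, D, C are collinear ∩ EC ⟂ AD]
   → C = (17/2, -9/2)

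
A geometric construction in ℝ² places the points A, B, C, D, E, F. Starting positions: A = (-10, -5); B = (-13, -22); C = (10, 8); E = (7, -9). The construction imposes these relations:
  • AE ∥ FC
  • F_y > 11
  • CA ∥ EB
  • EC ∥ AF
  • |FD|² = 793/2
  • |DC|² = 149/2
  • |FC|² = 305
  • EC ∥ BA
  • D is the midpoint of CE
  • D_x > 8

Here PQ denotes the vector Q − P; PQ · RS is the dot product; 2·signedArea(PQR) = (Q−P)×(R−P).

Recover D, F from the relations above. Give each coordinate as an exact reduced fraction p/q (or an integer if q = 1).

1. D_x = 17/2  [D is the midpoint of CE]
2. D_y = -1/2  [D is the midpoint of CE]
   → D = (17/2, -1/2)
3. F_x = -7  [AE ∥ FC ∩ EC ∥ AF]
4. F_y = 12  [AE ∥ FC ∩ EC ∥ AF]
   → F = (-7, 12)

D = (17/2, -1/2)
F = (-7, 12)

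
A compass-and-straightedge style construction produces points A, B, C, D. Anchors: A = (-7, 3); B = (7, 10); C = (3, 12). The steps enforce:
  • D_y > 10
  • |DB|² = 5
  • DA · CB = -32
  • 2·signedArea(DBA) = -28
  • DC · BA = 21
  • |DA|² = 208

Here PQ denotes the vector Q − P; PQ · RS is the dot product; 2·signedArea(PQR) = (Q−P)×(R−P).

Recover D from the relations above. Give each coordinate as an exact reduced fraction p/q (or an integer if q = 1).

D = (5, 11)

1. D_x = 5  [DA · CB = -32 ∩ DC · BA = 21]
2. D_y = 11  [DA · CB = -32 ∩ DC · BA = 21]
   → D = (5, 11)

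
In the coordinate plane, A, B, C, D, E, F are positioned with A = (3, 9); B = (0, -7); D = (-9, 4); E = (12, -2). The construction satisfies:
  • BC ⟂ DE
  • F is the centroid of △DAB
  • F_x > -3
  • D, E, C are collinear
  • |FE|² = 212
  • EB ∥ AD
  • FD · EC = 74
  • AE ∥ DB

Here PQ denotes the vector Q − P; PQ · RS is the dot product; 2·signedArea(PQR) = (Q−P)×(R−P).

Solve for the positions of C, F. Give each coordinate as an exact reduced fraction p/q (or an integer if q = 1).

C = (118/53, 42/53)
F = (-2, 2)

1. C_x = 118/53  [D, E, C are collinear ∩ BC ⟂ DE]
2. C_y = 42/53  [D, E, C are collinear ∩ BC ⟂ DE]
   → C = (118/53, 42/53)
3. F_x = -2  [F is the centroid of △DAB]
4. F_y = 2  [F is the centroid of △DAB]
   → F = (-2, 2)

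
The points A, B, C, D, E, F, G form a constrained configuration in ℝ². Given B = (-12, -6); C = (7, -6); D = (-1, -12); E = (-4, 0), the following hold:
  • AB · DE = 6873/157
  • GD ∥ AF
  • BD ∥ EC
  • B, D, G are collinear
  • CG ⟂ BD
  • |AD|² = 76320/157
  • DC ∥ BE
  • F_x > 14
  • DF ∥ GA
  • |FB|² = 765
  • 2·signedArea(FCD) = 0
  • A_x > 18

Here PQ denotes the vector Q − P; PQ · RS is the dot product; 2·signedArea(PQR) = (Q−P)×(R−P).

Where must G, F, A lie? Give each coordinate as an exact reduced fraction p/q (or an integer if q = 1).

1. G_x = 415/157  [B, D, G are collinear ∩ CG ⟂ BD]
2. G_y = -2196/157  [B, D, G are collinear ∩ CG ⟂ BD]
   → G = (415/157, -2196/157)
3. F_x = 15  [line 6·x + -8·y + -90 = 0 ∩ |FB|² = 765]
4. F_y = 0  [line 6·x + -8·y + -90 = 0 ∩ |FB|² = 765]
   → F = (15, 0)
5. A_x = 2927/157  [GD ∥ AF ∩ DF ∥ GA]
6. A_y = -312/157  [GD ∥ AF ∩ DF ∥ GA]
   → A = (2927/157, -312/157)

A = (2927/157, -312/157)
F = (15, 0)
G = (415/157, -2196/157)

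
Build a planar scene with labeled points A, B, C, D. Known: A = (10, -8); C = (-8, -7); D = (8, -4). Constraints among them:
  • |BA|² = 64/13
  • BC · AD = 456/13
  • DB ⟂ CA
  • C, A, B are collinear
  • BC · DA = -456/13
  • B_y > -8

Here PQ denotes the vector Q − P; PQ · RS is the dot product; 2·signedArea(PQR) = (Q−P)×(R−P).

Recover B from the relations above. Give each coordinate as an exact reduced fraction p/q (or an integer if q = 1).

1. B_x = 506/65  [C, A, B are collinear ∩ DB ⟂ CA]
2. B_y = -512/65  [C, A, B are collinear ∩ DB ⟂ CA]
   → B = (506/65, -512/65)

B = (506/65, -512/65)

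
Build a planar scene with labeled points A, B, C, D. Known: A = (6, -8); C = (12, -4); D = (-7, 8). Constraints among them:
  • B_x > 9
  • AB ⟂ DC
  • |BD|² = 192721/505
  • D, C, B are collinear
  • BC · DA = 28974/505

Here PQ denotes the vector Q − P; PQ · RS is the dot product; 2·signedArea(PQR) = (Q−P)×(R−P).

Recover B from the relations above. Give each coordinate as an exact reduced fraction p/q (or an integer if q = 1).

1. B_x = 4806/505  [D, C, B are collinear ∩ AB ⟂ DC]
2. B_y = -1228/505  [D, C, B are collinear ∩ AB ⟂ DC]
   → B = (4806/505, -1228/505)

B = (4806/505, -1228/505)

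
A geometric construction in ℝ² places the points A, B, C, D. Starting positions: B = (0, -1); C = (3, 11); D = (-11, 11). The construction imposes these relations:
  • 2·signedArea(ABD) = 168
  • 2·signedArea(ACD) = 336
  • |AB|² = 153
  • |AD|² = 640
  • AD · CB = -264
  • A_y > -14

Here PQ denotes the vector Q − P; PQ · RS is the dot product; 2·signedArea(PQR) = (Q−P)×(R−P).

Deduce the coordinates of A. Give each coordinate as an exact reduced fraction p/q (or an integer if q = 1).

A = (-3, -13)

1. A_x = -3  [AD · CB = -264 ∩ 2·signedArea(ACD) = 336]
2. A_y = -13  [AD · CB = -264 ∩ 2·signedArea(ACD) = 336]
   → A = (-3, -13)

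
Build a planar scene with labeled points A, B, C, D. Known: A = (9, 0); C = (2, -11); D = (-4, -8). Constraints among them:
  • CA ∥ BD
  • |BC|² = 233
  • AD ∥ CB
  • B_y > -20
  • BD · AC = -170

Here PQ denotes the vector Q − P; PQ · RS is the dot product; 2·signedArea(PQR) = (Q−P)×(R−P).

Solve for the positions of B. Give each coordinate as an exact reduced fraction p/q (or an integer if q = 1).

1. B_x = -11  [CA ∥ BD ∩ AD ∥ CB]
2. B_y = -19  [CA ∥ BD ∩ AD ∥ CB]
   → B = (-11, -19)

B = (-11, -19)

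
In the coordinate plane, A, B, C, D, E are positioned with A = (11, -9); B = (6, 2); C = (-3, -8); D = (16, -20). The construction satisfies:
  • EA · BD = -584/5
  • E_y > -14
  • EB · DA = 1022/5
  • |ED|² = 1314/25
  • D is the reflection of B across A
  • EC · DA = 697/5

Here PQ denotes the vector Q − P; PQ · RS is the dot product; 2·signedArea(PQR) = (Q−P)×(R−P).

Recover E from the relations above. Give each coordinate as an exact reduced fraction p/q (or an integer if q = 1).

1. E_x = 13  [line 5·x + -11·y + -1062/5 = 0 ∩ |ED|² = 1314/25]
2. E_y = -67/5  [line 5·x + -11·y + -1062/5 = 0 ∩ |ED|² = 1314/25]
   → E = (13, -67/5)

E = (13, -67/5)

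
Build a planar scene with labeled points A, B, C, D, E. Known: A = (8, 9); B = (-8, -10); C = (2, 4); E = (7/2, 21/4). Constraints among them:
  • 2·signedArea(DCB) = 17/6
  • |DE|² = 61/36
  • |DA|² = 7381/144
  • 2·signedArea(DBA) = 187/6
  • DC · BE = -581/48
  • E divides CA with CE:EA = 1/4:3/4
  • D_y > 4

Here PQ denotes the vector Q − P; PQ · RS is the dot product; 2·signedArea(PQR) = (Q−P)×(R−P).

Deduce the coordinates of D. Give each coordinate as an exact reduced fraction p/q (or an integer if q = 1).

1. D_x = 5/2  [2·signedArea(DCB) = 17/6 ∩ DC · BE = -581/48]
2. D_y = 53/12  [2·signedArea(DCB) = 17/6 ∩ DC · BE = -581/48]
   → D = (5/2, 53/12)

D = (5/2, 53/12)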